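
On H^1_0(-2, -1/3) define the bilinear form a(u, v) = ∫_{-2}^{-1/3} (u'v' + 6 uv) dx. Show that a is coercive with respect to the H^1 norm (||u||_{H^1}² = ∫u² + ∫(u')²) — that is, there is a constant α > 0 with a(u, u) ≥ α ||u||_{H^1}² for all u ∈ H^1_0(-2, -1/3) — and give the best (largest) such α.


α = 1

Coercivity of a(·,·) on H^1_0(-2, -1/3) means a(u, u) ≥ α ||u||_{H^1}² for every u ∈ H^1_0.
The interval has length L = 5/3, and Poincaré/coercivity depend only on L. Here a(u, u) = ∫(u')² + (6)·∫u².
Here c = 6 ≥ 1, so a(u,u) = ∫(u')² + c∫u² ≥ ∫(u')² + ∫u² = ||u||_{H^1}², i.e. α = 1 works. No larger α is possible: a(u,u) ≥ α||u||_{H^1}² means (1−α)∫(u')² ≥ (α−c)∫u², and for the modes u_n = sin(nπ(x−x₀)/L) (x₀ the left endpoint) one has ∫u_n²/∫(u_n')² = (L/(nπ))² → 0, so a(u_n,u_n)/||u_n||_{H^1}² → 1. Hence the optimal constant is α = 1.
Therefore α = 1.


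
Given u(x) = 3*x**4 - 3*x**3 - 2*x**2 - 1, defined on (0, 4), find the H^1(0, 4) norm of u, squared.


||u||_{H^1}^2 = 32275492/105

The H^1 norm (squared) on an interval (0, L) is
  ||u||_{H^1}^2 = ∫_0^L u(x)^2 dx + ∫_0^L u'(x)^2 dx.
Compute u'(x) = 12*x**3 - 9*x**2 - 4*x.
Then u(x)^2 = 9*x**8 - 18*x**7 - 3*x**6 + 12*x**5 - 2*x**4 + 6*x**3 + 4*x**2 + 1 and u'(x)^2 = 144*x**6 - 216*x**5 - 15*x**4 + 72*x**3 + 16*x**2.
Integrate each monomial from 0 to 4 using ∫_0^4 c·x^n dx = c·4^(n+1)/(n+1):
  ∫_0^4 u(x)^2 dx = ∫_0^4 (9*x^8 - 18*x^7 - 3*x^6 + 12*x^5 - 2*x^4 + 6*x^3 + 4*x^2 + 1) dx. Term by term:
    ∫_0^4 9*x^8 dx = 262144;  ∫_0^4 -18*x^7 dx = -147456;  ∫_0^4 -3*x^6 dx = -49152/7;
    ∫_0^4 12*x^5 dx = 8192;  ∫_0^4 -2*x^4 dx = -2048/5;  ∫_0^4 6*x^3 dx = 384;
    ∫_0^4 4*x^2 dx = 256/3;  ∫_0^4 1 dx = 4.
  Sum: 262144 − 147456 − 49152/7 + 8192 − 2048/5 + 384 + 256/3 + 4 = 12171812/105.
  ∫_0^4 u'(x)^2 dx = ∫_0^4 (144*x^6 - 216*x^5 - 15*x^4 + 72*x^3 + 16*x^2) dx. Term by term:
    ∫_0^4 144*x^6 dx = 2359296/7;  ∫_0^4 -216*x^5 dx = -147456;  ∫_0^4 -15*x^4 dx = -3072;
    ∫_0^4 72*x^3 dx = 4608;  ∫_0^4 16*x^2 dx = 1024/3.
  Sum: 2359296/7 − 147456 − 3072 + 4608 + 1024/3 = 4020736/21.
Adding: ||u||_{H^1}^2 = 12171812/105 + 4020736/21 = 32275492/105.


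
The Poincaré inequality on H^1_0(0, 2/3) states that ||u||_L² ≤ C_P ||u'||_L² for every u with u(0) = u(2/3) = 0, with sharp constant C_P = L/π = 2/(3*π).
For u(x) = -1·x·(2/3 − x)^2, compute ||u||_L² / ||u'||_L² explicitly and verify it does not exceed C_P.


||u||_L² / ||u'||_L² = sqrt(14)/21 < C_P = 2/(3*π).

u(x) = -1·x·(2/3 − x)^2, so u'(x) = (2 - 9*x)*(3*x - 2)/9.
u(x) = -1·x·(2/3 − x)^2 vanishes at x = 0 and x = 2/3, so u ∈ H^1_0(0, 2/3). Differentiate via the product rule and integrate the resulting polynomials term by term.
  ∫_0^2/3 u² dx = ∫_0^2/3 (x^6 - 8*x^5/3 + 8*x^4/3 - 32*x^3/27 + 16*x^2/81) dx. Term by term:
    ∫_0^2/3 x^6 dx = 128/15309;  ∫_0^2/3 -8*x^5/3 dx = -256/6561;  ∫_0^2/3 8*x^4/3 dx = 256/3645;
    ∫_0^2/3 -32*x^3/27 dx = -128/2187;  ∫_0^2/3 16*x^2/81 dx = 128/6561.
  Sum: 128/15309 − 256/6561 + 256/3645 − 128/2187 + 128/6561 = 128/229635.
  ∫_0^2/3 (u')² dx = ∫_0^2/3 (9*x^4 - 16*x^3 + 88*x^2/9 - 64*x/27 + 16/81) dx. Term by term:
    ∫_0^2/3 9*x^4 dx = 32/135;  ∫_0^2/3 -16*x^3 dx = -64/81;  ∫_0^2/3 88*x^2/9 dx = 704/729;
    ∫_0^2/3 -64*x/27 dx = -128/243;  ∫_0^2/3 16/81 dx = 32/243.
  Sum: 32/135 − 64/81 + 704/729 − 128/243 + 32/243 = 64/3645.
∫_0^2/3 u² dx = 128/229635, so ||u||_L² = 8*sqrt(70)/2835.
∫_0^2/3 (u')² dx = 64/3645, so ||u'||_L² = 8*sqrt(5)/135.
Ratio ||u||_L² / ||u'||_L² = sqrt(14)/21.
Sharp Poincaré constant on H^1_0(0, 2/3) is C_P = L/π = 2/(3*π), achieved by sin(3*π/2·x).
A polynomial bump cannot attain the sharp Poincaré constant (only the first sine eigenfunction does), so the ratio is strictly less than C_P, consistent with ||u||_L² ≤ C_P ||u'||_L².


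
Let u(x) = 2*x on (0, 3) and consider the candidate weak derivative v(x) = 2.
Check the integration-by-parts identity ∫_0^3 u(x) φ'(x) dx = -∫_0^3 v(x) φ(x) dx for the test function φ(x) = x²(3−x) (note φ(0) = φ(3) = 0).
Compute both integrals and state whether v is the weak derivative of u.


LHS = -27/2, RHS = -27/2. Yes, v = u' weakly.

u(x) = 2*x, classical derivative u'(x) = 2.
φ(x) = x²(3−x), so φ'(x) = 3*x*(2 - x).
Note φ(0) = φ(3) = 0, so the boundary term u·φ vanishes.
LHS = ∫_0^3 u(x) φ'(x) dx = ∫_0^3 (-6*x^3 + 12*x^2) dx. Term by term:
  ∫_0^3 -6*x^3 dx = -243/2;  ∫_0^3 12*x^2 dx = 108.
Sum: -243/2 + 108 = -27/2.
So LHS = -27/2.
∫_0^3 v(x) φ(x) dx = ∫_0^3 (-2*x^3 + 6*x^2) dx. Term by term:
  ∫_0^3 -2*x^3 dx = -81/2;  ∫_0^3 6*x^2 dx = 54.
Sum: -81/2 + 54 = 27/2.
So RHS = -∫_0^3 v(x) φ(x) dx = -27/2.
LHS = RHS, so the identity holds for this test φ.
Moreover u is smooth here and v(x) = u'(x) = 2 pointwise, so the identity holds for every test function. Hence v is the weak derivative of u.


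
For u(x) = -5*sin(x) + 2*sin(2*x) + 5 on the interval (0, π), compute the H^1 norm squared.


||u||_{H^1(0,π)}^2 = -100 + 60*π

u'(x) = -5*cos(x) + 4*cos(2*x).
Expand u² and (u')² and integrate term by term on (0, π), using: for integers n ≥ 1, ∫_0^π sin²(nx) dx = ∫_0^π cos²(nx) dx = π/2; for n ≠ n', ∫_0^π sin(nx)sin(n'x) dx = ∫_0^π cos(nx)cos(n'x) dx = 0; and by product-to-sum, ∫_0^π sin(nx)cos(n'x) dx = ½∫_0^π [sin((n+n')x) + sin((n−n')x)] dx, which is 0 when n+n' is even and 2n/(n²−n'²) when n+n' is odd (it need not vanish on (0, π)). For the constant mode: ∫_0^π 1 dx = π, ∫_0^π cos(nx) dx = 0, ∫_0^π sin(nx) dx = (1−(−1)^n)/n.
  u² squared terms: (5)²·∫1 dx = 25·π = 25*π;  (-5)²·∫sin(x)² dx = 25·π/2 = 25*π/2;  (2)²·∫sin(2x)² dx = 4·π/2 = 2*π.
  u² cross terms: 2·(5)·(-5)·∫1·sin(x) dx = -50·(2) = -100;  2·(5)·(2)·∫1·sin(2x) dx = 20·(0) = 0;  2·(-5)·(2)·∫sin(x)·sin(2x) dx = -20·(0) = 0.
  So ∫_0^π u² dx = 25*π + 25*π/2 + 2*π − 100 + 0 + 0 = -100 + 79*π/2.
  (u')² squared terms: (-5)²·∫cos(x)² dx = 25·π/2 = 25*π/2;  (4)²·∫cos(2x)² dx = 16·π/2 = 8*π.
  (u')² cross terms: 2·(-5)·(4)·∫cos(x)·cos(2x) dx = -40·(0) = 0.
  So ∫_0^π (u')² dx = 25*π/2 + 8*π + 0 = 41*π/2.
||u||_{H^1}^2 = (-100 + 79*π/2) + (41*π/2) = -100 + 60*π.


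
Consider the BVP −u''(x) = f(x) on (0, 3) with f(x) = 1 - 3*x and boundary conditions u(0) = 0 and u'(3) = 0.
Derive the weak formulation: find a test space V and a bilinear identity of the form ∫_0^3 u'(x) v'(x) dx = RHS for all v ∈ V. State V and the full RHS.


V = {v ∈ H^1(0, 3) : v(0) = 0} (test functions vanish at x = 0 where u is specified); weak form: ∫_0^3 u'v' dx = ∫_0^3 (1 - 3*x) v dx for all v ∈ V.

Multiply both sides by a test function v and integrate from 0 to 3:
  ∫_0^3 −u''(x) v(x) dx = ∫_0^3 f(x) v(x) dx.
Integrate the LHS by parts once:
  ∫_0^3 −u'' v dx = −[u'(x) v(x)]_0^3 + ∫_0^3 u'(x) v'(x) dx.
Thus ∫_0^3 u'(x) v'(x) dx = ∫_0^3 f(x) v(x) dx + [u'(x) v(x)]_0^3.
Choose V so that boundary terms are either known or forced to vanish.
Mixed BC: u(0) = 0 (Dirichlet) and u'(3) = 0 (Neumann). Define V = {v ∈ H^1(0, 3) : v(0) = 0}. Then [u' v]_0^3 = u'(3)·v(3) − u'(0)·0 = 0.
Weak formulation: find u (satisfying any essential BC) such that ∫_0^3 u'(x) v'(x) dx = ∫_0^3 f v dx for all v ∈ V (Dirichlet at 0 absorbed into V; the Neumann datum at x = 3 is zero, so no boundary term remains).
Substituting f(x) = 1 - 3*x, the right-hand side is ∫_0^3 (1 - 3*x) v dx.


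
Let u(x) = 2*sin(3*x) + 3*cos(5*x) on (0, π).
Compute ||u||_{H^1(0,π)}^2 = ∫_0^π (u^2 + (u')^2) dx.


||u||_{H^1(0,π)}^2 = 137*π

u'(x) = -15*sin(5*x) + 6*cos(3*x).
Expand u² and (u')² and integrate term by term on (0, π), using: for integers n ≥ 1, ∫_0^π sin²(nx) dx = ∫_0^π cos²(nx) dx = π/2; for n ≠ n', ∫_0^π sin(nx)sin(n'x) dx = ∫_0^π cos(nx)cos(n'x) dx = 0; and by product-to-sum, ∫_0^π sin(nx)cos(n'x) dx = ½∫_0^π [sin((n+n')x) + sin((n−n')x)] dx, which is 0 when n+n' is even and 2n/(n²−n'²) when n+n' is odd (it need not vanish on (0, π)).
  u² squared terms: (2)²·∫sin(3x)² dx = 4·π/2 = 2*π;  (3)²·∫cos(5x)² dx = 9·π/2 = 9*π/2.
  u² cross terms: 2·(2)·(3)·∫sin(3x)·cos(5x) dx = 12·(0) = 0.
  So ∫_0^π u² dx = 2*π + 9*π/2 + 0 = 13*π/2.
  (u')² squared terms: (-15)²·∫sin(5x)² dx = 225·π/2 = 225*π/2;  (6)²·∫cos(3x)² dx = 36·π/2 = 18*π.
  (u')² cross terms: 2·(-15)·(6)·∫sin(5x)·cos(3x) dx = -180·(0) = 0.
  So ∫_0^π (u')² dx = 225*π/2 + 18*π + 0 = 261*π/2.
||u||_{H^1}^2 = (13*π/2) + (261*π/2) = 137*π.


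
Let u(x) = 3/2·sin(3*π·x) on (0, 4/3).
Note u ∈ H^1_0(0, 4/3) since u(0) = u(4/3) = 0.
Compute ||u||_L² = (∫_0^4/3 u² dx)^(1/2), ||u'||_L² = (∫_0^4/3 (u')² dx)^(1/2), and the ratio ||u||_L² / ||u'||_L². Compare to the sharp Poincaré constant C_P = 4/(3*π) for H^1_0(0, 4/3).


||u||_L² / ||u'||_L² = 1/(3*π) < C_P = 4/(3*π).

u(x) = 3/2·sin(3*π·x), so u'(x) = 9*π*cos(3*π*x)/2.
Writing u(x) = A·sin(kπx/L) with A = 3/2 and k = 4, use ∫_0^L sin²(kπx/L) dx = L/2 and ∫_0^L cos²(kπx/L) dx = L/2.
u² = 9/4·sin²(3*π·x) and (u')² = 81*π^2/4·cos²(3*π·x), and each of sin², cos² integrates to L/2 = 2/3 over (0, 4/3).
∫_0^4/3 u² dx = 3/2, so ||u||_L² = sqrt(6)/2.
∫_0^4/3 (u')² dx = 27*π^2/2, so ||u'||_L² = 3*sqrt(6)*π/2.
Ratio ||u||_L² / ||u'||_L² = 1/(3*π).
Sharp Poincaré constant on H^1_0(0, 4/3) is C_P = L/π = 4/(3*π), achieved by sin(3*π/4·x).
This is the k = 4 harmonic; the ratio L/(kπ) is strictly less than C_P = L/π, consistent with the sharp inequality ||u||_L² ≤ C_P ||u'||_L².


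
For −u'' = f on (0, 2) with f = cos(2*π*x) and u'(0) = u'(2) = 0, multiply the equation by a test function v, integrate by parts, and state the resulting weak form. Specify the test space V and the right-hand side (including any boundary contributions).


V = H^1(0, 2) (no boundary constraint on v; u is determined up to an additive constant); weak form: ∫_0^2 u'v' dx = ∫_0^2 (cos(2*π*x)) v dx for all v ∈ V.

Multiply both sides by a test function v and integrate from 0 to 2:
  ∫_0^2 −u''(x) v(x) dx = ∫_0^2 f(x) v(x) dx.
Integrate the LHS by parts once:
  ∫_0^2 −u'' v dx = −[u'(x) v(x)]_0^2 + ∫_0^2 u'(x) v'(x) dx.
Thus ∫_0^2 u'(x) v'(x) dx = ∫_0^2 f(x) v(x) dx + [u'(x) v(x)]_0^2.
Choose V so that boundary terms are either known or forced to vanish.
u has homogeneous Neumann: u'(0) = u'(2) = 0. So [u' v]_0^2 = 0·v(2) − 0·v(0) = 0 for any v; take V = H^1(0, 2).
Weak formulation: find u (satisfying any essential BC) such that ∫_0^2 u'(x) v'(x) dx = ∫_0^2 f v dx for all v ∈ V (homogeneous Neumann, so boundary terms vanish).
Substituting f(x) = cos(2*π*x), the right-hand side is ∫_0^2 (cos(2*π*x)) v dx.
Compatibility check (pure Neumann): taking v ≡ 1 ∈ V gives 0 = ∫_0^2 f dx + (0) − (0), i.e. ∫_0^2 f dx must equal u'(0) − u'(2) = 0. Indeed ∫_0^2 (cos(2*π*x)) dx = 0, so the data are compatible. The solution is then unique only up to an additive constant (fix it e.g. by requiring ∫_0^2 u dx = 0).


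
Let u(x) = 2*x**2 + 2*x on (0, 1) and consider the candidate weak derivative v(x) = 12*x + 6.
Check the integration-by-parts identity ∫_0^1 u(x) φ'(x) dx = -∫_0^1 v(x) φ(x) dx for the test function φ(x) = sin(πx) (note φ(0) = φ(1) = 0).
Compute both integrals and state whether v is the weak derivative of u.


LHS = -8/π, RHS = -24/π. No, v is not the weak derivative of u.

u(x) = 2*x**2 + 2*x, classical derivative u'(x) = 4*x + 2.
φ(x) = sin(πx), so φ'(x) = π*cos(π*x).
Note φ(0) = φ(1) = 0, so the boundary term u·φ vanishes.
LHS = ∫_0^1 u(x) φ'(x) dx = ∫_0^1 (2*π*x^2*cos(π*x) + 2*π*x*cos(π*x)) dx. Term by term:
  ∫_0^1 2*π*x*cos(π*x) dx = -4/π;  ∫_0^1 2*π*x^2*cos(π*x) dx = -4/π.
Sum: -4/π − 4/π = -8/π.
So LHS = -8/π.
∫_0^1 v(x) φ(x) dx = ∫_0^1 (12*x*sin(π*x) + 6*sin(π*x)) dx. Term by term:
  ∫_0^1 6*sin(π*x) dx = 12/π;  ∫_0^1 12*x*sin(π*x) dx = 12/π.
Sum: 12/π + 12/π = 24/π.
So RHS = -∫_0^1 v(x) φ(x) dx = -24/π.
LHS − RHS = 16/π ≠ 0, so the identity fails.
(For a valid weak derivative the identity must hold for EVERY test function, in particular this one. The failure shows v is NOT the weak derivative of u.)
Correct weak derivative would be u'(x) = 4*x + 2.


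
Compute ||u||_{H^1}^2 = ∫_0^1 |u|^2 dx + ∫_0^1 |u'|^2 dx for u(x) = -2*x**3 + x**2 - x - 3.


||u||_{H^1}^2 = 1349/70

The H^1 norm (squared) on an interval (0, L) is
  ||u||_{H^1}^2 = ∫_0^L u(x)^2 dx + ∫_0^L u'(x)^2 dx.
Compute u'(x) = -6*x**2 + 2*x - 1.
Then u(x)^2 = 4*x**6 - 4*x**5 + 5*x**4 + 10*x**3 - 5*x**2 + 6*x + 9 and u'(x)^2 = 36*x**4 - 24*x**3 + 16*x**2 - 4*x + 1.
Integrate each monomial from 0 to 1 using ∫_0^1 c·x^n dx = c·1^(n+1)/(n+1):
  ∫_0^1 u(x)^2 dx = ∫_0^1 (4*x^6 - 4*x^5 + 5*x^4 + 10*x^3 - 5*x^2 + 6*x + 9) dx. Term by term:
    ∫_0^1 4*x^6 dx = 4/7;  ∫_0^1 -4*x^5 dx = -2/3;  ∫_0^1 5*x^4 dx = 1;
    ∫_0^1 10*x^3 dx = 5/2;  ∫_0^1 -5*x^2 dx = -5/3;  ∫_0^1 6*x dx = 3;
    ∫_0^1 9 dx = 9.
  Sum: 4/7 − 2/3 + 1 + 5/2 − 5/3 + 3 + 9 = 577/42.
  ∫_0^1 u'(x)^2 dx = ∫_0^1 (36*x^4 - 24*x^3 + 16*x^2 - 4*x + 1) dx. Term by term:
    ∫_0^1 36*x^4 dx = 36/5;  ∫_0^1 -24*x^3 dx = -6;  ∫_0^1 16*x^2 dx = 16/3;
    ∫_0^1 -4*x dx = -2;  ∫_0^1 1 dx = 1.
  Sum: 36/5 − 6 + 16/3 − 2 + 1 = 83/15.
Adding: ||u||_{H^1}^2 = 577/42 + 83/15 = 1349/70.


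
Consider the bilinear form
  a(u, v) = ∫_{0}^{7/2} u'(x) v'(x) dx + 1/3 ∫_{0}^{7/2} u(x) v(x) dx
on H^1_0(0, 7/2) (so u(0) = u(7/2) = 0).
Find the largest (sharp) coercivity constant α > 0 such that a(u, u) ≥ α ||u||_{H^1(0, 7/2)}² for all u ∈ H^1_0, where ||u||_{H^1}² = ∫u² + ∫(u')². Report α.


α = (49 + 12*π^2)/(3*(4*π^2 + 49))

Coercivity of a(·,·) on H^1_0(0, 7/2) means a(u, u) ≥ α ||u||_{H^1}² for every u ∈ H^1_0.
The interval has length L = 7/2, and Poincaré/coercivity depend only on L. Here a(u, u) = ∫(u')² + (1/3)·∫u².
Here 0 < c = 1/3 < 1. The condition a(u,u) ≥ α||u||_{H^1}² reads (1−α)∫(u')² ≥ (α−c)∫u². Any admissible α is ≤ 1 (rapidly oscillating u have ∫u²/∫(u')² → 0), and α = 1 would force 0 ≥ (1−c)∫u², impossible since c < 1; so 1−α > 0. By the sharp Poincaré inequality on H^1_0 of an interval of length L, ∫(u')² ≥ (π/L)²∫u² with equality for the first sine mode sin(π(x−x₀)/L) (x₀ the left endpoint), so the inequality holds for all u iff (1−α)(π/L)² ≥ α − c, i.e. α ≤ ((π/L)² + c)/((π/L)² + 1) = (1 + c(L/π)²)/(1 + (L/π)²). With (π/L)² = 4*π^2/49 and c = 1/3, the largest admissible constant is α = ((π/L)² + c)/((π/L)² + 1).
Simplifying, α = (49 + 12*π^2)/(3*(4*π^2 + 49)).


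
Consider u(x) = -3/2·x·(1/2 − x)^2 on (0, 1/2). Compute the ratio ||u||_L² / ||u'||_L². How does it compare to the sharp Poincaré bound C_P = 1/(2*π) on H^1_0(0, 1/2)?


||u||_L² / ||u'||_L² = sqrt(14)/28 < C_P = 1/(2*π).

u(x) = -3/2·x·(1/2 − x)^2, so u'(x) = -9*x^2/2 + 3*x - 3/8.
u(x) = -3/2·x·(1/2 − x)^2 vanishes at x = 0 and x = 1/2, so u ∈ H^1_0(0, 1/2). Differentiate via the product rule and integrate the resulting polynomials term by term.
  ∫_0^1/2 u² dx = ∫_0^1/2 (9*x^6/4 - 9*x^5/2 + 27*x^4/8 - 9*x^3/8 + 9*x^2/64) dx. Term by term:
    ∫_0^1/2 9*x^6/4 dx = 9/3584;  ∫_0^1/2 -9*x^5/2 dx = -3/256;  ∫_0^1/2 27*x^4/8 dx = 27/1280;
    ∫_0^1/2 -9*x^3/8 dx = -9/512;  ∫_0^1/2 9*x^2/64 dx = 3/512.
  Sum: 9/3584 − 3/256 + 27/1280 − 9/512 + 3/512 = 3/17920.
  ∫_0^1/2 (u')² dx = ∫_0^1/2 (81*x^4/4 - 27*x^3 + 99*x^2/8 - 9*x/4 + 9/64) dx. Term by term:
    ∫_0^1/2 81*x^4/4 dx = 81/640;  ∫_0^1/2 -27*x^3 dx = -27/64;  ∫_0^1/2 99*x^2/8 dx = 33/64;
    ∫_0^1/2 -9*x/4 dx = -9/32;  ∫_0^1/2 9/64 dx = 9/128.
  Sum: 81/640 − 27/64 + 33/64 − 9/32 + 9/128 = 3/320.
∫_0^1/2 u² dx = 3/17920, so ||u||_L² = sqrt(210)/1120.
∫_0^1/2 (u')² dx = 3/320, so ||u'||_L² = sqrt(15)/40.
Ratio ||u||_L² / ||u'||_L² = sqrt(14)/28.
Sharp Poincaré constant on H^1_0(0, 1/2) is C_P = L/π = 1/(2*π), achieved by sin(2*π·x).
A polynomial bump cannot attain the sharp Poincaré constant (only the first sine eigenfunction does), so the ratio is strictly less than C_P, consistent with ||u||_L² ≤ C_P ||u'||_L².


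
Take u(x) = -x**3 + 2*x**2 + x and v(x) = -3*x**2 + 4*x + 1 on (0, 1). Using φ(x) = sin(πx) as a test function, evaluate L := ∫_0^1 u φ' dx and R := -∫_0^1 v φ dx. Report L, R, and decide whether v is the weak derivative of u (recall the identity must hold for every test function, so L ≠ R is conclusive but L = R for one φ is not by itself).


LHS = -3/π - 12/π^3, RHS = -3/π - 12/π^3. Yes, v = u' weakly.

u(x) = -x**3 + 2*x**2 + x, classical derivative u'(x) = -3*x**2 + 4*x + 1.
φ(x) = sin(πx), so φ'(x) = π*cos(π*x).
Note φ(0) = φ(1) = 0, so the boundary term u·φ vanishes.
LHS = ∫_0^1 u(x) φ'(x) dx = ∫_0^1 (-π*x^3*cos(π*x) + 2*π*x^2*cos(π*x) + π*x*cos(π*x)) dx. Term by term:
  ∫_0^1 π*x*cos(π*x) dx = -2/π;  ∫_0^1 -π*x^3*cos(π*x) dx = -12/π^3 + 3/π;  ∫_0^1 2*π*x^2*cos(π*x) dx = -4/π.
Sum: -2/π + -12/π^3 + 3/π − 4/π = -3/π - 12/π^3.
So LHS = -3/π - 12/π^3.
∫_0^1 v(x) φ(x) dx = ∫_0^1 (-3*x^2*sin(π*x) + 4*x*sin(π*x) + sin(π*x)) dx. Term by term:
  ∫_0^1 -3*x^2*sin(π*x) dx = -3/π + 12/π^3;  ∫_0^1 4*x*sin(π*x) dx = 4/π;  ∫_0^1 sin(π*x) dx = 2/π.
Sum: -3/π + 12/π^3 + 4/π + 2/π = 12/π^3 + 3/π.
So RHS = -∫_0^1 v(x) φ(x) dx = -3/π - 12/π^3.
LHS = RHS, so the identity holds for this test φ.
Moreover u is smooth here and v(x) = u'(x) = -3*x**2 + 4*x + 1 pointwise, so the identity holds for every test function. Hence v is the weak derivative of u.


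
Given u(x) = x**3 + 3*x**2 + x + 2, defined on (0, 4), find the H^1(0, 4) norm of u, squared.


||u||_{H^1}^2 = 310756/21

The H^1 norm (squared) on an interval (0, L) is
  ||u||_{H^1}^2 = ∫_0^L u(x)^2 dx + ∫_0^L u'(x)^2 dx.
Compute u'(x) = 3*x**2 + 6*x + 1.
Then u(x)^2 = x**6 + 6*x**5 + 11*x**4 + 10*x**3 + 13*x**2 + 4*x + 4 and u'(x)^2 = 9*x**4 + 36*x**3 + 42*x**2 + 12*x + 1.
Integrate each monomial from 0 to 4 using ∫_0^4 c·x^n dx = c·4^(n+1)/(n+1):
  ∫_0^4 u(x)^2 dx = ∫_0^4 (x^6 + 6*x^5 + 11*x^4 + 10*x^3 + 13*x^2 + 4*x + 4) dx. Term by term:
    ∫_0^4 x^6 dx = 16384/7;  ∫_0^4 6*x^5 dx = 4096;  ∫_0^4 11*x^4 dx = 11264/5;
    ∫_0^4 10*x^3 dx = 640;  ∫_0^4 13*x^2 dx = 832/3;  ∫_0^4 4*x dx = 32;
    ∫_0^4 4 dx = 16.
  Sum: 16384/7 + 4096 + 11264/5 + 640 + 832/3 + 32 + 16 = 1013744/105.
  ∫_0^4 u'(x)^2 dx = ∫_0^4 (9*x^4 + 36*x^3 + 42*x^2 + 12*x + 1) dx. Term by term:
    ∫_0^4 9*x^4 dx = 9216/5;  ∫_0^4 36*x^3 dx = 2304;  ∫_0^4 42*x^2 dx = 896;
    ∫_0^4 12*x dx = 96;  ∫_0^4 1 dx = 4.
  Sum: 9216/5 + 2304 + 896 + 96 + 4 = 25716/5.
Adding: ||u||_{H^1}^2 = 1013744/105 + 25716/5 = 310756/21.


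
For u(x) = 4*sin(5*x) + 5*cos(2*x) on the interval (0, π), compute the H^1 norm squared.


||u||_{H^1(0,π)}^2 = 2000/21 + 541*π/2

u'(x) = -10*sin(2*x) + 20*cos(5*x).
Expand u² and (u')² and integrate term by term on (0, π), using: for integers n ≥ 1, ∫_0^π sin²(nx) dx = ∫_0^π cos²(nx) dx = π/2; for n ≠ n', ∫_0^π sin(nx)sin(n'x) dx = ∫_0^π cos(nx)cos(n'x) dx = 0; and by product-to-sum, ∫_0^π sin(nx)cos(n'x) dx = ½∫_0^π [sin((n+n')x) + sin((n−n')x)] dx, which is 0 when n+n' is even and 2n/(n²−n'²) when n+n' is odd (it need not vanish on (0, π)).
  u² squared terms: (4)²·∫sin(5x)² dx = 16·π/2 = 8*π;  (5)²·∫cos(2x)² dx = 25·π/2 = 25*π/2.
  u² cross terms: 2·(4)·(5)·∫sin(5x)·cos(2x) dx = 40·(10/21) = 400/21.
  So ∫_0^π u² dx = 8*π + 25*π/2 + 400/21 = 400/21 + 41*π/2.
  (u')² squared terms: (-10)²·∫sin(2x)² dx = 100·π/2 = 50*π;  (20)²·∫cos(5x)² dx = 400·π/2 = 200*π.
  (u')² cross terms: 2·(-10)·(20)·∫sin(2x)·cos(5x) dx = -400·(-4/21) = 1600/21.
  So ∫_0^π (u')² dx = 50*π + 200*π + 1600/21 = 1600/21 + 250*π.
||u||_{H^1}^2 = (400/21 + 41*π/2) + (1600/21 + 250*π) = 2000/21 + 541*π/2.


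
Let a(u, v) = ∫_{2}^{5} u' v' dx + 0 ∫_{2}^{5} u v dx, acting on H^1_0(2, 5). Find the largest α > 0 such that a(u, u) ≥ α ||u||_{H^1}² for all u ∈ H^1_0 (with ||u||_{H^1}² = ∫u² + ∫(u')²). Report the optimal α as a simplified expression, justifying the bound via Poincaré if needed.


α = π^2/(9 + π^2)

Coercivity of a(·,·) on H^1_0(2, 5) means a(u, u) ≥ α ||u||_{H^1}² for every u ∈ H^1_0.
The interval has length L = 3, and Poincaré/coercivity depend only on L. Here a(u, u) = ∫(u')² + (0)·∫u².
Here c = 0, so a(u,u) = ∫(u')² alone. The condition a(u,u) ≥ α||u||_{H^1}² reads (1−α)∫(u')² ≥ (α−c)∫u². Any admissible α is ≤ 1 (rapidly oscillating u have ∫u²/∫(u')² → 0), and α = 1 would force 0 ≥ (1−c)∫u², impossible since c < 1; so 1−α > 0. By the sharp Poincaré inequality on H^1_0 of an interval of length L, ∫(u')² ≥ (π/L)²∫u² with equality for the first sine mode sin(π(x−x₀)/L) (x₀ the left endpoint), so the inequality holds for all u iff (1−α)(π/L)² ≥ α − c, i.e. α ≤ ((π/L)² + c)/((π/L)² + 1) = (1 + c(L/π)²)/(1 + (L/π)²). (Direct route, valid since c ≤ 0: Poincaré gives c∫u² ≥ c(L/π)²∫(u')², so a(u,u) ≥ (1 + c(L/π)²)∫(u')², while ||u||_{H^1}² ≤ (1 + (L/π)²)∫(u')²; dividing yields the same α.) With (π/L)² = π^2/9 and c = 0, the largest admissible constant is α = ((π/L)² + c)/((π/L)² + 1).
Simplifying, α = π^2/(9 + π^2).


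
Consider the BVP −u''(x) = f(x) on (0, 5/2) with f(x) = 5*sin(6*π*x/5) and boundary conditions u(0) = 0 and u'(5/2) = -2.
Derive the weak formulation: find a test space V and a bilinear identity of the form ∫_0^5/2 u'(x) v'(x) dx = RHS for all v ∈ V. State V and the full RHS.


V = {v ∈ H^1(0, 5/2) : v(0) = 0} (test functions vanish at x = 0 where u is specified); weak form: ∫_0^5/2 u'v' dx = ∫_0^5/2 (5*sin(6*π*x/5)) v dx − 2·v(5/2) for all v ∈ V.

Multiply both sides by a test function v and integrate from 0 to 5/2:
  ∫_0^5/2 −u''(x) v(x) dx = ∫_0^5/2 f(x) v(x) dx.
Integrate the LHS by parts once:
  ∫_0^5/2 −u'' v dx = −[u'(x) v(x)]_0^5/2 + ∫_0^5/2 u'(x) v'(x) dx.
Thus ∫_0^5/2 u'(x) v'(x) dx = ∫_0^5/2 f(x) v(x) dx + [u'(x) v(x)]_0^5/2.
Choose V so that boundary terms are either known or forced to vanish.
Mixed BC: u(0) = 0 (Dirichlet) and u'(5/2) = -2 (Neumann). Define V = {v ∈ H^1(0, 5/2) : v(0) = 0}. Then [u' v]_0^5/2 = u'(5/2)·v(5/2) − u'(0)·0 = − 2·v(5/2).
Weak formulation: find u (satisfying any essential BC) such that ∫_0^5/2 u'(x) v'(x) dx = ∫_0^5/2 f v dx − 2·v(5/2) for all v ∈ V (Dirichlet at 0 absorbed into V; Neumann datum at x = 5/2 contributes the boundary term).
Substituting f(x) = 5*sin(6*π*x/5), the right-hand side is ∫_0^5/2 (5*sin(6*π*x/5)) v dx − 2·v(5/2).


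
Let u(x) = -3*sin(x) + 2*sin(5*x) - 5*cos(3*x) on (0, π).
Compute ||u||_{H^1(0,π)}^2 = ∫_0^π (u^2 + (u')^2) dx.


||u||_{H^1(0,π)}^2 = 186*π

u'(x) = 15*sin(3*x) - 3*cos(x) + 10*cos(5*x).
Expand u² and (u')² and integrate term by term on (0, π), using: for integers n ≥ 1, ∫_0^π sin²(nx) dx = ∫_0^π cos²(nx) dx = π/2; for n ≠ n', ∫_0^π sin(nx)sin(n'x) dx = ∫_0^π cos(nx)cos(n'x) dx = 0; and by product-to-sum, ∫_0^π sin(nx)cos(n'x) dx = ½∫_0^π [sin((n+n')x) + sin((n−n')x)] dx, which is 0 when n+n' is even and 2n/(n²−n'²) when n+n' is odd (it need not vanish on (0, π)).
  u² squared terms: (-5)²·∫cos(3x)² dx = 25·π/2 = 25*π/2;  (-3)²·∫sin(x)² dx = 9·π/2 = 9*π/2;  (2)²·∫sin(5x)² dx = 4·π/2 = 2*π.
  u² cross terms: 2·(-5)·(-3)·∫cos(3x)·sin(x) dx = 30·(0) = 0;  2·(-5)·(2)·∫cos(3x)·sin(5x) dx = -20·(0) = 0;  2·(-3)·(2)·∫sin(x)·sin(5x) dx = -12·(0) = 0.
  So ∫_0^π u² dx = 25*π/2 + 9*π/2 + 2*π + 0 + 0 + 0 = 19*π.
  (u')² squared terms: (-3)²·∫cos(x)² dx = 9·π/2 = 9*π/2;  (10)²·∫cos(5x)² dx = 100·π/2 = 50*π;  (15)²·∫sin(3x)² dx = 225·π/2 = 225*π/2.
  (u')² cross terms: 2·(-3)·(10)·∫cos(x)·cos(5x) dx = -60·(0) = 0;  2·(-3)·(15)·∫cos(x)·sin(3x) dx = -90·(0) = 0;  2·(10)·(15)·∫cos(5x)·sin(3x) dx = 300·(0) = 0.
  So ∫_0^π (u')² dx = 9*π/2 + 50*π + 225*π/2 + 0 + 0 + 0 = 167*π.
||u||_{H^1}^2 = (19*π) + (167*π) = 186*π.


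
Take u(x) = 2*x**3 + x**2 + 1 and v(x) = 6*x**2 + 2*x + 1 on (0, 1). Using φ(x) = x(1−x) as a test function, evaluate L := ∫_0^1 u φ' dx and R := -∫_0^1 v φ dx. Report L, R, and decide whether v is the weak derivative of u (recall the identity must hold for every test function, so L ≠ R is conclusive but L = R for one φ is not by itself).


LHS = -7/15, RHS = -19/30. No, v is not the weak derivative of u.

u(x) = 2*x**3 + x**2 + 1, classical derivative u'(x) = 6*x**2 + 2*x.
φ(x) = x(1−x), so φ'(x) = 1 - 2*x.
Note φ(0) = φ(1) = 0, so the boundary term u·φ vanishes.
LHS = ∫_0^1 u(x) φ'(x) dx = ∫_0^1 (-4*x^4 + x^2 - 2*x + 1) dx. Term by term:
  ∫_0^1 -4*x^4 dx = -4/5;  ∫_0^1 x^2 dx = 1/3;  ∫_0^1 -2*x dx = -1;
  ∫_0^1 1 dx = 1.
Sum: -4/5 + 1/3 − 1 + 1 = -7/15.
So LHS = -7/15.
∫_0^1 v(x) φ(x) dx = ∫_0^1 (-6*x^4 + 4*x^3 + x^2 + x) dx. Term by term:
  ∫_0^1 -6*x^4 dx = -6/5;  ∫_0^1 4*x^3 dx = 1;  ∫_0^1 x^2 dx = 1/3;
  ∫_0^1 x dx = 1/2.
Sum: -6/5 + 1 + 1/3 + 1/2 = 19/30.
So RHS = -∫_0^1 v(x) φ(x) dx = -19/30.
LHS − RHS = 1/6 ≠ 0, so the identity fails.
(For a valid weak derivative the identity must hold for EVERY test function, in particular this one. The failure shows v is NOT the weak derivative of u.)
Correct weak derivative would be u'(x) = 6*x**2 + 2*x.


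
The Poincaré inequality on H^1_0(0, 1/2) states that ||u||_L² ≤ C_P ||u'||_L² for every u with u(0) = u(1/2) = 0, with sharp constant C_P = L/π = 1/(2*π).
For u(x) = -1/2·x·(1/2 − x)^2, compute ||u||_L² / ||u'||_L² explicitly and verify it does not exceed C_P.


||u||_L² / ||u'||_L² = sqrt(14)/28 < C_P = 1/(2*π).

u(x) = -1/2·x·(1/2 − x)^2, so u'(x) = (1 - 6*x)*(2*x - 1)/8.
u(x) = -1/2·x·(1/2 − x)^2 vanishes at x = 0 and x = 1/2, so u ∈ H^1_0(0, 1/2). Differentiate via the product rule and integrate the resulting polynomials term by term.
  ∫_0^1/2 u² dx = ∫_0^1/2 (x^6/4 - x^5/2 + 3*x^4/8 - x^3/8 + x^2/64) dx. Term by term:
    ∫_0^1/2 x^6/4 dx = 1/3584;  ∫_0^1/2 -x^5/2 dx = -1/768;  ∫_0^1/2 3*x^4/8 dx = 3/1280;
    ∫_0^1/2 -x^3/8 dx = -1/512;  ∫_0^1/2 x^2/64 dx = 1/1536.
  Sum: 1/3584 − 1/768 + 3/1280 − 1/512 + 1/1536 = 1/53760.
  ∫_0^1/2 (u')² dx = ∫_0^1/2 (9*x^4/4 - 3*x^3 + 11*x^2/8 - x/4 + 1/64) dx. Term by term:
    ∫_0^1/2 9*x^4/4 dx = 9/640;  ∫_0^1/2 -3*x^3 dx = -3/64;  ∫_0^1/2 11*x^2/8 dx = 11/192;
    ∫_0^1/2 -x/4 dx = -1/32;  ∫_0^1/2 1/64 dx = 1/128.
  Sum: 9/640 − 3/64 + 11/192 − 1/32 + 1/128 = 1/960.
∫_0^1/2 u² dx = 1/53760, so ||u||_L² = sqrt(210)/3360.
∫_0^1/2 (u')² dx = 1/960, so ||u'||_L² = sqrt(15)/120.
Ratio ||u||_L² / ||u'||_L² = sqrt(14)/28.
Sharp Poincaré constant on H^1_0(0, 1/2) is C_P = L/π = 1/(2*π), achieved by sin(2*π·x).
A polynomial bump cannot attain the sharp Poincaré constant (only the first sine eigenfunction does), so the ratio is strictly less than C_P, consistent with ||u||_L² ≤ C_P ||u'||_L².


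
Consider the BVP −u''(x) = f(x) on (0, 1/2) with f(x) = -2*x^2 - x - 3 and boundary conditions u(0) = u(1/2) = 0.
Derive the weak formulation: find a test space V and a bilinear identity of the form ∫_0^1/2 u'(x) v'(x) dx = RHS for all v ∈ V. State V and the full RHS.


V = H^1_0(0, 1/2) (so v(0) = v(1/2) = 0); weak form: ∫_0^1/2 u'v' dx = ∫_0^1/2 (-2*x^2 - x - 3) v dx for all v ∈ V.

Multiply both sides by a test function v and integrate from 0 to 1/2:
  ∫_0^1/2 −u''(x) v(x) dx = ∫_0^1/2 f(x) v(x) dx.
Integrate the LHS by parts once:
  ∫_0^1/2 −u'' v dx = −[u'(x) v(x)]_0^1/2 + ∫_0^1/2 u'(x) v'(x) dx.
Thus ∫_0^1/2 u'(x) v'(x) dx = ∫_0^1/2 f(x) v(x) dx + [u'(x) v(x)]_0^1/2.
Choose V so that boundary terms are either known or forced to vanish.
u is Dirichlet: u(0) = u(1/2) = 0. Let V = H^1_0(0, 1/2); then v(0) = v(1/2) = 0, and [u' v]_0^1/2 = 0.
Weak formulation: find u (satisfying any essential BC) such that ∫_0^1/2 u'(x) v'(x) dx = ∫_0^1/2 f v dx for all v ∈ V.
Substituting f(x) = -2*x^2 - x - 3, the right-hand side is ∫_0^1/2 (-2*x^2 - x - 3) v dx.


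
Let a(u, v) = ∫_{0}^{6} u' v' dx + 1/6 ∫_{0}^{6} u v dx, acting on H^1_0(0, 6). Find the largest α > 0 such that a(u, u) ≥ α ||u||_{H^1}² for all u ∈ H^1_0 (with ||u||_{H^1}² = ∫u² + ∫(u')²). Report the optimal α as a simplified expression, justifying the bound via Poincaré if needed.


α = (6 + π^2)/(π^2 + 36)

Coercivity of a(·,·) on H^1_0(0, 6) means a(u, u) ≥ α ||u||_{H^1}² for every u ∈ H^1_0.
The interval has length L = 6, and Poincaré/coercivity depend only on L. Here a(u, u) = ∫(u')² + (1/6)·∫u².
Here 0 < c = 1/6 < 1. The condition a(u,u) ≥ α||u||_{H^1}² reads (1−α)∫(u')² ≥ (α−c)∫u². Any admissible α is ≤ 1 (rapidly oscillating u have ∫u²/∫(u')² → 0), and α = 1 would force 0 ≥ (1−c)∫u², impossible since c < 1; so 1−α > 0. By the sharp Poincaré inequality on H^1_0 of an interval of length L, ∫(u')² ≥ (π/L)²∫u² with equality for the first sine mode sin(π(x−x₀)/L) (x₀ the left endpoint), so the inequality holds for all u iff (1−α)(π/L)² ≥ α − c, i.e. α ≤ ((π/L)² + c)/((π/L)² + 1) = (1 + c(L/π)²)/(1 + (L/π)²). With (π/L)² = π^2/36 and c = 1/6, the largest admissible constant is α = ((π/L)² + c)/((π/L)² + 1).
Simplifying, α = (6 + π^2)/(π^2 + 36).


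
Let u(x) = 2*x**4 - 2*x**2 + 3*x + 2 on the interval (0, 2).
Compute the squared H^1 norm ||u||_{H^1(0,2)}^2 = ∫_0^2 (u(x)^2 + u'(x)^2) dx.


||u||_{H^1}^2 = 55714/45

The H^1 norm (squared) on an interval (0, L) is
  ||u||_{H^1}^2 = ∫_0^L u(x)^2 dx + ∫_0^L u'(x)^2 dx.
Compute u'(x) = 8*x**3 - 4*x + 3.
Then u(x)^2 = 4*x**8 - 8*x**6 + 12*x**5 + 12*x**4 - 12*x**3 + x**2 + 12*x + 4 and u'(x)^2 = 64*x**6 - 64*x**4 + 48*x**3 + 16*x**2 - 24*x + 9.
Integrate each monomial from 0 to 2 using ∫_0^2 c·x^n dx = c·2^(n+1)/(n+1):
  ∫_0^2 u(x)^2 dx = ∫_0^2 (4*x^8 - 8*x^6 + 12*x^5 + 12*x^4 - 12*x^3 + x^2 + 12*x + 4) dx. Term by term:
    ∫_0^2 4*x^8 dx = 2048/9;  ∫_0^2 -8*x^6 dx = -1024/7;  ∫_0^2 12*x^5 dx = 128;
    ∫_0^2 12*x^4 dx = 384/5;  ∫_0^2 -12*x^3 dx = -48;  ∫_0^2 x^2 dx = 8/3;
    ∫_0^2 12*x dx = 24;  ∫_0^2 4 dx = 8.
  Sum: 2048/9 − 1024/7 + 128 + 384/5 − 48 + 8/3 + 24 + 8 = 85912/315.
  ∫_0^2 u'(x)^2 dx = ∫_0^2 (64*x^6 - 64*x^4 + 48*x^3 + 16*x^2 - 24*x + 9) dx. Term by term:
    ∫_0^2 64*x^6 dx = 8192/7;  ∫_0^2 -64*x^4 dx = -2048/5;  ∫_0^2 48*x^3 dx = 192;
    ∫_0^2 16*x^2 dx = 128/3;  ∫_0^2 -24*x dx = -48;  ∫_0^2 9 dx = 18.
  Sum: 8192/7 − 2048/5 + 192 + 128/3 − 48 + 18 = 101362/105.
Adding: ||u||_{H^1}^2 = 85912/315 + 101362/105 = 55714/45.


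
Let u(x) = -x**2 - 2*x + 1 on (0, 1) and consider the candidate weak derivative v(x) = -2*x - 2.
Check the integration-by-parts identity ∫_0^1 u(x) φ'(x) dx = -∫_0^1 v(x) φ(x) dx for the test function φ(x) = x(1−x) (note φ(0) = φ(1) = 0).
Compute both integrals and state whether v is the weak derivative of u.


LHS = 1/2, RHS = 1/2. Yes, v = u' weakly.

u(x) = -x**2 - 2*x + 1, classical derivative u'(x) = -2*x - 2.
φ(x) = x(1−x), so φ'(x) = 1 - 2*x.
Note φ(0) = φ(1) = 0, so the boundary term u·φ vanishes.
LHS = ∫_0^1 u(x) φ'(x) dx = ∫_0^1 (2*x^3 + 3*x^2 - 4*x + 1) dx. Term by term:
  ∫_0^1 2*x^3 dx = 1/2;  ∫_0^1 3*x^2 dx = 1;  ∫_0^1 -4*x dx = -2;
  ∫_0^1 1 dx = 1.
Sum: 1/2 + 1 − 2 + 1 = 1/2.
So LHS = 1/2.
∫_0^1 v(x) φ(x) dx = ∫_0^1 (2*x^3 - 2*x) dx. Term by term:
  ∫_0^1 2*x^3 dx = 1/2;  ∫_0^1 -2*x dx = -1.
Sum: 1/2 − 1 = -1/2.
So RHS = -∫_0^1 v(x) φ(x) dx = 1/2.
LHS = RHS, so the identity holds for this test φ.
Moreover u is smooth here and v(x) = u'(x) = -2*x - 2 pointwise, so the identity holds for every test function. Hence v is the weak derivative of u.


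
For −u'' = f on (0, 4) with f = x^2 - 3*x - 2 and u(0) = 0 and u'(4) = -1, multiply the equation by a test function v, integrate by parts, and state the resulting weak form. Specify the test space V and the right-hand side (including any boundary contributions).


V = {v ∈ H^1(0, 4) : v(0) = 0} (test functions vanish at x = 0 where u is specified); weak form: ∫_0^4 u'v' dx = ∫_0^4 (x^2 - 3*x - 2) v dx − v(4) for all v ∈ V.

Multiply both sides by a test function v and integrate from 0 to 4:
  ∫_0^4 −u''(x) v(x) dx = ∫_0^4 f(x) v(x) dx.
Integrate the LHS by parts once:
  ∫_0^4 −u'' v dx = −[u'(x) v(x)]_0^4 + ∫_0^4 u'(x) v'(x) dx.
Thus ∫_0^4 u'(x) v'(x) dx = ∫_0^4 f(x) v(x) dx + [u'(x) v(x)]_0^4.
Choose V so that boundary terms are either known or forced to vanish.
Mixed BC: u(0) = 0 (Dirichlet) and u'(4) = -1 (Neumann). Define V = {v ∈ H^1(0, 4) : v(0) = 0}. Then [u' v]_0^4 = u'(4)·v(4) − u'(0)·0 = − v(4).
Weak formulation: find u (satisfying any essential BC) such that ∫_0^4 u'(x) v'(x) dx = ∫_0^4 f v dx − v(4) for all v ∈ V (Dirichlet at 0 absorbed into V; Neumann datum at x = 4 contributes the boundary term).
Substituting f(x) = x^2 - 3*x - 2, the right-hand side is ∫_0^4 (x^2 - 3*x - 2) v dx − v(4).


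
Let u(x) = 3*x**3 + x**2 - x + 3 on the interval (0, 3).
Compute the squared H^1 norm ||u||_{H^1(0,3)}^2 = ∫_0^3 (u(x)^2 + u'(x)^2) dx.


||u||_{H^1}^2 = 287331/35

The H^1 norm (squared) on an interval (0, L) is
  ||u||_{H^1}^2 = ∫_0^L u(x)^2 dx + ∫_0^L u'(x)^2 dx.
Compute u'(x) = 9*x**2 + 2*x - 1.
Then u(x)^2 = 9*x**6 + 6*x**5 - 5*x**4 + 16*x**3 + 7*x**2 - 6*x + 9 and u'(x)^2 = 81*x**4 + 36*x**3 - 14*x**2 - 4*x + 1.
Integrate each monomial from 0 to 3 using ∫_0^3 c·x^n dx = c·3^(n+1)/(n+1):
  ∫_0^3 u(x)^2 dx = ∫_0^3 (9*x^6 + 6*x^5 - 5*x^4 + 16*x^3 + 7*x^2 - 6*x + 9) dx. Term by term:
    ∫_0^3 9*x^6 dx = 19683/7;  ∫_0^3 6*x^5 dx = 729;  ∫_0^3 -5*x^4 dx = -243;
    ∫_0^3 16*x^3 dx = 324;  ∫_0^3 7*x^2 dx = 63;  ∫_0^3 -6*x dx = -27;
    ∫_0^3 9 dx = 27.
  Sum: 19683/7 + 729 − 243 + 324 + 63 − 27 + 27 = 25794/7.
  ∫_0^3 u'(x)^2 dx = ∫_0^3 (81*x^4 + 36*x^3 - 14*x^2 - 4*x + 1) dx. Term by term:
    ∫_0^3 81*x^4 dx = 19683/5;  ∫_0^3 36*x^3 dx = 729;  ∫_0^3 -14*x^2 dx = -126;
    ∫_0^3 -4*x dx = -18;  ∫_0^3 1 dx = 3.
  Sum: 19683/5 + 729 − 126 − 18 + 3 = 22623/5.
Adding: ||u||_{H^1}^2 = 25794/7 + 22623/5 = 287331/35.


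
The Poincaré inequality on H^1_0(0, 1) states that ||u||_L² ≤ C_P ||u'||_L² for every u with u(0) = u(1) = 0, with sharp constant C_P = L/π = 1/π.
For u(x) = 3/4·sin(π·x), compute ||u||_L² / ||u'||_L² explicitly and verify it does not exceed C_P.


||u||_L² / ||u'||_L² = 1/π = C_P.

u(x) = 3/4·sin(π·x), so u'(x) = 3*π*cos(π*x)/4.
Writing u(x) = A·sin(kπx/L) with A = 3/4 and k = 1, use ∫_0^L sin²(kπx/L) dx = L/2 and ∫_0^L cos²(kπx/L) dx = L/2.
u² = 9/16·sin²(π·x) and (u')² = 9*π^2/16·cos²(π·x), and each of sin², cos² integrates to L/2 = 1/2 over (0, 1).
∫_0^1 u² dx = 9/32, so ||u||_L² = 3*sqrt(2)/8.
∫_0^1 (u')² dx = 9*π^2/32, so ||u'||_L² = 3*sqrt(2)*π/8.
Ratio ||u||_L² / ||u'||_L² = 1/π.
Sharp Poincaré constant on H^1_0(0, 1) is C_P = L/π = 1/π, achieved by sin(π·x).
This is the k = 1 eigenfunction (up to amplitude), so the ratio equals the sharp Poincaré constant exactly.


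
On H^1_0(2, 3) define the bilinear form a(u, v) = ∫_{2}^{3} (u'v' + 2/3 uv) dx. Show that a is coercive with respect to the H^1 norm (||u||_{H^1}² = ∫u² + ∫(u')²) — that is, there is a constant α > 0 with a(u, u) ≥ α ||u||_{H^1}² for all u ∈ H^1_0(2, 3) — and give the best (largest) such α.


α = (2/3 + π^2)/(1 + π^2)

Coercivity of a(·,·) on H^1_0(2, 3) means a(u, u) ≥ α ||u||_{H^1}² for every u ∈ H^1_0.
The interval has length L = 1, and Poincaré/coercivity depend only on L. Here a(u, u) = ∫(u')² + (2/3)·∫u².
Here 0 < c = 2/3 < 1. The condition a(u,u) ≥ α||u||_{H^1}² reads (1−α)∫(u')² ≥ (α−c)∫u². Any admissible α is ≤ 1 (rapidly oscillating u have ∫u²/∫(u')² → 0), and α = 1 would force 0 ≥ (1−c)∫u², impossible since c < 1; so 1−α > 0. By the sharp Poincaré inequality on H^1_0 of an interval of length L, ∫(u')² ≥ (π/L)²∫u² with equality for the first sine mode sin(π(x−x₀)/L) (x₀ the left endpoint), so the inequality holds for all u iff (1−α)(π/L)² ≥ α − c, i.e. α ≤ ((π/L)² + c)/((π/L)² + 1) = (1 + c(L/π)²)/(1 + (L/π)²). With (π/L)² = π^2 and c = 2/3, the largest admissible constant is α = ((π/L)² + c)/((π/L)² + 1).
Simplifying, α = (2/3 + π^2)/(1 + π^2).


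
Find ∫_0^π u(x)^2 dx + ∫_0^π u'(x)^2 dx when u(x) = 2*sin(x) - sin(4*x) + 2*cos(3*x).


||u||_{H^1(0,π)}^2 = -320/7 + 65*π/2

u'(x) = -6*sin(3*x) + 2*cos(x) - 4*cos(4*x).
Expand u² and (u')² and integrate term by term on (0, π), using: for integers n ≥ 1, ∫_0^π sin²(nx) dx = ∫_0^π cos²(nx) dx = π/2; for n ≠ n', ∫_0^π sin(nx)sin(n'x) dx = ∫_0^π cos(nx)cos(n'x) dx = 0; and by product-to-sum, ∫_0^π sin(nx)cos(n'x) dx = ½∫_0^π [sin((n+n')x) + sin((n−n')x)] dx, which is 0 when n+n' is even and 2n/(n²−n'²) when n+n' is odd (it need not vanish on (0, π)).
  u² squared terms: (-1)²·∫sin(4x)² dx = 1·π/2 = π/2;  (2)²·∫cos(3x)² dx = 4·π/2 = 2*π;  (2)²·∫sin(x)² dx = 4·π/2 = 2*π.
  u² cross terms: 2·(-1)·(2)·∫sin(4x)·cos(3x) dx = -4·(8/7) = -32/7;  2·(-1)·(2)·∫sin(4x)·sin(x) dx = -4·(0) = 0;  2·(2)·(2)·∫cos(3x)·sin(x) dx = 8·(0) = 0.
  So ∫_0^π u² dx = π/2 + 2*π + 2*π − 32/7 + 0 + 0 = -32/7 + 9*π/2.
  (u')² squared terms: (-6)²·∫sin(3x)² dx = 36·π/2 = 18*π;  (-4)²·∫cos(4x)² dx = 16·π/2 = 8*π;  (2)²·∫cos(x)² dx = 4·π/2 = 2*π.
  (u')² cross terms: 2·(-6)·(-4)·∫sin(3x)·cos(4x) dx = 48·(-6/7) = -288/7;  2·(-6)·(2)·∫sin(3x)·cos(x) dx = -24·(0) = 0;  2·(-4)·(2)·∫cos(4x)·cos(x) dx = -16·(0) = 0.
  So ∫_0^π (u')² dx = 18*π + 8*π + 2*π − 288/7 + 0 + 0 = -288/7 + 28*π.
||u||_{H^1}^2 = (-32/7 + 9*π/2) + (-288/7 + 28*π) = -320/7 + 65*π/2.


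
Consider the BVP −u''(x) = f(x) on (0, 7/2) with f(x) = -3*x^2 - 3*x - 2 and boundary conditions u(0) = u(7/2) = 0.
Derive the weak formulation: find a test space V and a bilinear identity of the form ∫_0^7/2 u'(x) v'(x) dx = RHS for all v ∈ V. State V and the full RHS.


V = H^1_0(0, 7/2) (so v(0) = v(7/2) = 0); weak form: ∫_0^7/2 u'v' dx = ∫_0^7/2 (-3*x^2 - 3*x - 2) v dx for all v ∈ V.

Multiply both sides by a test function v and integrate from 0 to 7/2:
  ∫_0^7/2 −u''(x) v(x) dx = ∫_0^7/2 f(x) v(x) dx.
Integrate the LHS by parts once:
  ∫_0^7/2 −u'' v dx = −[u'(x) v(x)]_0^7/2 + ∫_0^7/2 u'(x) v'(x) dx.
Thus ∫_0^7/2 u'(x) v'(x) dx = ∫_0^7/2 f(x) v(x) dx + [u'(x) v(x)]_0^7/2.
Choose V so that boundary terms are either known or forced to vanish.
u is Dirichlet: u(0) = u(7/2) = 0. Let V = H^1_0(0, 7/2); then v(0) = v(7/2) = 0, and [u' v]_0^7/2 = 0.
Weak formulation: find u (satisfying any essential BC) such that ∫_0^7/2 u'(x) v'(x) dx = ∫_0^7/2 f v dx for all v ∈ V.
Substituting f(x) = -3*x^2 - 3*x - 2, the right-hand side is ∫_0^7/2 (-3*x^2 - 3*x - 2) v dx.


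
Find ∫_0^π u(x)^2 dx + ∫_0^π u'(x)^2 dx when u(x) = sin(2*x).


||u||_{H^1(0,π)}^2 = 5*π/2

u'(x) = 2*cos(2*x).
Expand u² and (u')² and integrate term by term on (0, π), using: for integers n ≥ 1, ∫_0^π sin²(nx) dx = ∫_0^π cos²(nx) dx = π/2; for n ≠ n', ∫_0^π sin(nx)sin(n'x) dx = ∫_0^π cos(nx)cos(n'x) dx = 0; and by product-to-sum, ∫_0^π sin(nx)cos(n'x) dx = ½∫_0^π [sin((n+n')x) + sin((n−n')x)] dx, which is 0 when n+n' is even and 2n/(n²−n'²) when n+n' is odd (it need not vanish on (0, π)).
  u² squared terms: (1)²·∫sin(2x)² dx = 1·π/2 = π/2.
  So ∫_0^π u² dx = π/2.
  (u')² squared terms: (2)²·∫cos(2x)² dx = 4·π/2 = 2*π.
  So ∫_0^π (u')² dx = 2*π.
||u||_{H^1}^2 = (π/2) + (2*π) = 5*π/2.
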